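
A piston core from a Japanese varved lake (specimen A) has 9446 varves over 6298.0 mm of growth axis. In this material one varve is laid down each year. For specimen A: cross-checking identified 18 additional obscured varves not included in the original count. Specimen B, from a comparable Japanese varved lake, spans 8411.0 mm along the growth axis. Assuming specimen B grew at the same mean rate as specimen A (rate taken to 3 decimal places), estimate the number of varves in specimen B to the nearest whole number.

Specimen A: after corrections the count is 9446 + 18 = 9464 varves.
A: Extension rate ≈ 6298.0 / 9464 = 0.665 mm/year.
Specimen B: 8411.0 mm / 0.665 mm per year = 12648.12 years ≈ 12648 varves.

12648 varves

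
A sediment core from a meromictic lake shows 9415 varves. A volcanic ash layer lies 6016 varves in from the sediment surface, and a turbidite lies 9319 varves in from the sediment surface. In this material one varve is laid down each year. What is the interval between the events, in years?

9319 − 6016 = 3303 varves lie between the two events.
One varve per year makes the interval 3303 years.

3303 years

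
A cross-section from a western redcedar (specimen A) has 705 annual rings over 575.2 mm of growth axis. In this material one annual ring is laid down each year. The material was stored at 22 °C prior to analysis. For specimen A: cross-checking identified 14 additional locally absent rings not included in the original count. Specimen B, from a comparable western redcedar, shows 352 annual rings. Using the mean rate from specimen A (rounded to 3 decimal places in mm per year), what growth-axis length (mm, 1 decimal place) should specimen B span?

281.6 mm

Specimen A: after corrections the count is 705 + 14 = 719 annual rings.
A: Extension rate ≈ 575.2 / 719 = 0.800 mm/year.
For B, 0.800 mm/year × 352 years = 281.6 mm.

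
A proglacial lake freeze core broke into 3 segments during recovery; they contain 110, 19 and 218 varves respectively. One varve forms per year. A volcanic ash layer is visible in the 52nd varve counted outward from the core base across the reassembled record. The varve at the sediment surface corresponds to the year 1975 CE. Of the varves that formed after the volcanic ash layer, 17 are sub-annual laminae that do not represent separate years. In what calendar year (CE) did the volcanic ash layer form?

Total varves = 110 + 19 + 218 = 347.
Between varve 52 and the sediment surface there are 347 − 52 = 295 varves.
295 − 17 false = 278 true varves after the volcanic ash layer.
1975 − 278 = 1697 CE.

1697 CE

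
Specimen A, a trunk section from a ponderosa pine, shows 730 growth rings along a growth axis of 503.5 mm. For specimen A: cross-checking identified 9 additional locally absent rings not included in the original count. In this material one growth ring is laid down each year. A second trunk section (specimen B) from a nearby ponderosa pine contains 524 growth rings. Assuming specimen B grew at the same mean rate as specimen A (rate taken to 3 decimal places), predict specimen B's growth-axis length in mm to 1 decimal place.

Specimen A: correcting the raw count gives 730 + 9 = 739 true growth rings.
A: Extension rate ≈ 503.5 / 739 = 0.681 mm/yr.
For B, 0.681 mm/year × 524 years = 356.8 mm.

356.8 mm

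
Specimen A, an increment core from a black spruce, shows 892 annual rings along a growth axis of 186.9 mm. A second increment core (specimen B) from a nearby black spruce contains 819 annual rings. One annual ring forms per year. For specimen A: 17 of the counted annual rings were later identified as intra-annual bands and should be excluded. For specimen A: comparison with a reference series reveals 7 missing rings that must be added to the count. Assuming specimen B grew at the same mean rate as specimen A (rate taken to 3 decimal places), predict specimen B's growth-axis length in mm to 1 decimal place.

Specimen A: correcting the raw count gives 892 − 17 + 7 = 882 true annual rings.
A: Mean rate = 186.9 mm / 882 years ≈ 0.212 mm/year.
Length of B = 0.212 × 819 = 173.6 mm.

173.6 mm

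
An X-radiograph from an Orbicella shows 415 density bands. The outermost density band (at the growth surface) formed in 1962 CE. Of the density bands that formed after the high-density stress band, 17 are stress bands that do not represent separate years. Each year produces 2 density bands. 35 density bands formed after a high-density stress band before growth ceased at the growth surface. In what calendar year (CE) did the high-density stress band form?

There are 35 density bands younger than the high-density stress band.
Excluding 17 false density bands: 35 − 17 = 18.
18 density bands at 2 per year is 18 / 2 = 9 years.
Counting back 9 years from 1962 CE places the high-density stress band in 1962 − 9 = 1953 CE.

1953 CE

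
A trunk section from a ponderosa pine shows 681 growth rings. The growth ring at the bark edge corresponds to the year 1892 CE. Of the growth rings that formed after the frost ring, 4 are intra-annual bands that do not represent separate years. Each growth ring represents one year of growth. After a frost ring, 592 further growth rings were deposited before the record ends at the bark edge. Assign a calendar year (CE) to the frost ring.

592 growth rings post-date the frost ring.
Excluding 4 false growth rings: 592 − 4 = 588.
1892 − 588 = 1304 CE.

1304 CE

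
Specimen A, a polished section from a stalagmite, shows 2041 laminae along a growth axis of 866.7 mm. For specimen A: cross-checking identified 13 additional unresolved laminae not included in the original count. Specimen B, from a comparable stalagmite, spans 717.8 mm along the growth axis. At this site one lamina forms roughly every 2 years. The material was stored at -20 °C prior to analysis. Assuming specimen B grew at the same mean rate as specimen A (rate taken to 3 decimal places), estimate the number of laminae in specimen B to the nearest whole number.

Specimen A: adjusted count: 2041 + 13 = 2054 laminae.
Specimen A: at 2 years per lamina, 2054 × 2 = 4108 years.
A: Extension rate ≈ 866.7 / 4108 = 0.211 mm/yr.
Specimen B: 717.8 mm / 0.211 mm per year = 3401.90 years; at 2 years per lamina that is 3401.90 / 2 ≈ 1701 laminae.

1701 laminae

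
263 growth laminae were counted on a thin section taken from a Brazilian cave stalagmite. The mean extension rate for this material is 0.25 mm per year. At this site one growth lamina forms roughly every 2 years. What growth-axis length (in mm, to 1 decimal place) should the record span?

131.5 mm

At 2 years per growth lamina, 263 × 2 = 526 years.
526 years at 0.25 mm/year gives 0.25 × 526 = 131.5 mm.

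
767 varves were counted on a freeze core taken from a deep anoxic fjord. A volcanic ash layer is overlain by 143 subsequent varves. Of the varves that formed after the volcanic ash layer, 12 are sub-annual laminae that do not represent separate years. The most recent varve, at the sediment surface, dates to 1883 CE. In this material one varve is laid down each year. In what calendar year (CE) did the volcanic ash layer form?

1752 CE

143 varves formed after the volcanic ash layer.
Removing the 12 false varves leaves 143 − 12 = 131 true varves beyond the volcanic ash layer.
Counting back 131 years from 1883 CE places the volcanic ash layer in 1883 − 131 = 1752 CE.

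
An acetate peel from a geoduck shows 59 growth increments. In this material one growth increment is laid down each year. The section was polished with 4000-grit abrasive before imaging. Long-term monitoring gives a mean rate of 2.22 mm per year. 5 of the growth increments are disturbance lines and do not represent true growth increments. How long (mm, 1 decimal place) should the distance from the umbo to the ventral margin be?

After corrections the count is 59 − 5 = 54 growth increments.
Predicted length = 2.22 mm/year × 54 years = 119.9 mm.

119.9 mm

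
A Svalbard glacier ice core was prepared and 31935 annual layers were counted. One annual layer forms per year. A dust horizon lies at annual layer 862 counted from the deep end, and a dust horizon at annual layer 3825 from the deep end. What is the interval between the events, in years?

2963 yr

Separation: 3825 − 862 = 2963 annual layers.
That is 2963 years at one annual layer per year.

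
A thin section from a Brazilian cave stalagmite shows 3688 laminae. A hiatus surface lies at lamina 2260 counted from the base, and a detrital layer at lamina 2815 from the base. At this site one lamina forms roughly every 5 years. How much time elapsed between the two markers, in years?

2775 yr

Separation: 2815 − 2260 = 555 laminae.
555 laminae at 5 years each span 555 × 5 = 2775 years.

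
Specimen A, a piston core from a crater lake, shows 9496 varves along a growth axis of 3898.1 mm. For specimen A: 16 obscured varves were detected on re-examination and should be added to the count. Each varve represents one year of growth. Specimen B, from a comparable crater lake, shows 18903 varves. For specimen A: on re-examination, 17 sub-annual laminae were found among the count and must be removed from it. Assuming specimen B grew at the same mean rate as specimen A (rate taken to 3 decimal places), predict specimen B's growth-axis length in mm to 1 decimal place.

7769.1 mm

Specimen A: after corrections the count is 9496 − 17 + 16 = 9495 varves.
A: Mean rate = 3898.1 mm / 9495 years ≈ 0.411 mm/yr.
B's length ≈ 0.411 × 18903 = 7769.1 mm.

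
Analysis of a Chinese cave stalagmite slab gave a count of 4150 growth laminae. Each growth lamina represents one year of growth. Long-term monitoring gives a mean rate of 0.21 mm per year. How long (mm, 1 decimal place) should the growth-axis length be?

4150 years of growth are recorded.
4150 years at 0.21 mm/year gives 0.21 × 4150 = 871.5 mm.

871.5 mm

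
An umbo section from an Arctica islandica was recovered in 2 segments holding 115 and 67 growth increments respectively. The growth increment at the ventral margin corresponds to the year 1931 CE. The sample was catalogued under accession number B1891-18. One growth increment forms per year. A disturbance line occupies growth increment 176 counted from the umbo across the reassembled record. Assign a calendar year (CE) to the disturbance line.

Total growth increments = 115 + 67 = 182.
182 − 176 = 6 growth increments lie beyond the disturbance line toward the ventral margin.
1931 − 6 = 1925 CE.

1925 CE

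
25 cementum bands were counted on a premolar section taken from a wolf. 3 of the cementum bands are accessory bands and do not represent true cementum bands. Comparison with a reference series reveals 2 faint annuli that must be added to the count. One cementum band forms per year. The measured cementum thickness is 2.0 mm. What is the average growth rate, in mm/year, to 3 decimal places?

Correcting the raw count gives 25 − 3 + 2 = 24 true cementum bands.
2.0 mm over 24 years gives 2.0 / 24 ≈ 0.083 mm/year.

0.083 mm/year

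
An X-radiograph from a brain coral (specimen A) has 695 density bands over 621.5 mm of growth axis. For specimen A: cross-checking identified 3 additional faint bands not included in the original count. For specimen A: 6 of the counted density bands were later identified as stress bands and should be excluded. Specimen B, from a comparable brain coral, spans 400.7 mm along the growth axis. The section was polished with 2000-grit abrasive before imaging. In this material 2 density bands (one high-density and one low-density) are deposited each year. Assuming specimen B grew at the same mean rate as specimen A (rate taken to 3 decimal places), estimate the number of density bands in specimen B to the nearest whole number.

446 density bands

Specimen A: adjusted count: 695 − 6 + 3 = 692 density bands.
Specimen A: with 2 density bands per year, 692 / 2 = 346 years.
A: Mean rate = 621.5 mm / 346 years ≈ 1.796 mm/year.
B spans 400.7 / 1.796 = 223.11 years; at 2 density bands per year that is 223.11 × 2 ≈ 446 density bands.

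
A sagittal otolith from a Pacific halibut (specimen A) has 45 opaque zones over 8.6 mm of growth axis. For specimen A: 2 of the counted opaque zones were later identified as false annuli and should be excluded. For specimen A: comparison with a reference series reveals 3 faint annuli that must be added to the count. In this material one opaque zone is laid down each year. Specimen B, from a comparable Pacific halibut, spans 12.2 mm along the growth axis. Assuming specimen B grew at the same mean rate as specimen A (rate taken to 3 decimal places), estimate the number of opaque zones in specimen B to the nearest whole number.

Specimen A: true opaque zone count = 45 − 2 + 3 = 46.
A: Extension rate ≈ 8.6 / 46 = 0.187 mm/yr.
Specimen B: 12.2 mm / 0.187 mm per year = 65.24 years ≈ 65 opaque zones.

65 opaque zones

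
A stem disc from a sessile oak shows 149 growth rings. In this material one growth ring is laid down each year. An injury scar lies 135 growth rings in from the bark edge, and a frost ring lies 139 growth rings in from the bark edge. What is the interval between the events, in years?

139 − 135 = 4 growth rings lie between the two events.
One growth ring per year makes the interval 4 years.

4 yr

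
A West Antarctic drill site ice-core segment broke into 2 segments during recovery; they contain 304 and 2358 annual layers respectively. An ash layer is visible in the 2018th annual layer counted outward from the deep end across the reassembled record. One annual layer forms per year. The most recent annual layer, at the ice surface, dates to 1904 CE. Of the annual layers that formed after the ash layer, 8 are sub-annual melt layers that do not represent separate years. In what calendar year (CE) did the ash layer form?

Total annual layers = 304 + 2358 = 2662.
The ash layer sits at annual layer 2018 from the deep end, so 2662 − 2018 = 644 annual layers formed after it.
Removing the 8 false annual layers leaves 644 − 8 = 636 true annual layers beyond the ash layer.
1904 − 636 = 1268 CE.

1268 CE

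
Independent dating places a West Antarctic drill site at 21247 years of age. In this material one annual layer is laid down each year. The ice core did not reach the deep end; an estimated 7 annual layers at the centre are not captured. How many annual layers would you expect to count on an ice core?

21240 annual layers

Expected annual layers over 21247 years: 21247.
21247 − 7 missed = 21240 annual layers expected in the prepared section.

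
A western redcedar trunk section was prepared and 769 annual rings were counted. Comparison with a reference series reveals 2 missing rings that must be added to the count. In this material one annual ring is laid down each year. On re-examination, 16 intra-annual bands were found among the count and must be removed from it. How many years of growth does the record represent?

True annual ring count = 769 − 16 + 2 = 755.
With a one-to-one annual ring periodicity this is 755 years.

755 yr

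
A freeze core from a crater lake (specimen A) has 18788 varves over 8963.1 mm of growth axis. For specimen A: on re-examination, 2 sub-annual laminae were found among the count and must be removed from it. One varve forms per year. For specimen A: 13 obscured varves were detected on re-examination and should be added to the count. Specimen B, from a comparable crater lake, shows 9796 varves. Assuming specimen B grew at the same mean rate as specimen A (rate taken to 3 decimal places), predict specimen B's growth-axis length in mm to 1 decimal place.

4672.7 mm

Specimen A: correcting the raw count gives 18788 − 2 + 13 = 18799 true varves.
A: Extension rate ≈ 8963.1 / 18799 = 0.477 mm/yr.
For B, 0.477 mm/year × 9796 years = 4672.7 mm.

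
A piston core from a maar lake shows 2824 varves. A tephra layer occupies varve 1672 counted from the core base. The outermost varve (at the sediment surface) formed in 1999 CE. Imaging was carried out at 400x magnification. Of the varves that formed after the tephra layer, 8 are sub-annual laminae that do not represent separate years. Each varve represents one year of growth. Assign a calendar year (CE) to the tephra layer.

855 CE

The tephra layer sits at varve 1672 from the core base, so 2824 − 1672 = 1152 varves formed after it.
Excluding 8 false varves: 1152 − 8 = 1144.
Counting back 1144 years from 1999 CE places the tephra layer in 1999 − 1144 = 855 CE.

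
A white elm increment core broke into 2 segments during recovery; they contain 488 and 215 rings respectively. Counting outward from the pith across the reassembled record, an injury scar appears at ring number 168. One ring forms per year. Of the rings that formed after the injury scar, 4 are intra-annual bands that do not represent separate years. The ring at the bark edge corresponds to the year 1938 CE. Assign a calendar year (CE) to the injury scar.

1407 CE

Total rings = 488 + 215 = 703.
703 − 168 = 535 rings lie beyond the injury scar toward the bark edge.
Excluding 4 false rings: 535 − 4 = 531.
1938 − 531 = 1407 CE.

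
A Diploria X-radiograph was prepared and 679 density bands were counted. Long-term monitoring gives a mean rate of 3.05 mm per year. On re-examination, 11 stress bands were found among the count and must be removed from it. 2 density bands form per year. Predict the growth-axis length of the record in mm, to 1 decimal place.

Adjusted count: 679 − 11 = 668 density bands.
Dividing by 2 density bands per year: 668 / 2 = 334 years.
Predicted length = 3.05 mm/year × 334 years = 1018.7 mm.

1018.7 mm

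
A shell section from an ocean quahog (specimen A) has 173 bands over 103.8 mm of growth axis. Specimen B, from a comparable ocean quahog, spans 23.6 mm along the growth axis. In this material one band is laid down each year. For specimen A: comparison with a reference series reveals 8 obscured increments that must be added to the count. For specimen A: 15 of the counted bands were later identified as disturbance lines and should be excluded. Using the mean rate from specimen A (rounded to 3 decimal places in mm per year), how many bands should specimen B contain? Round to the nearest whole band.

Specimen A: correcting the raw count gives 173 − 15 + 8 = 166 true bands.
A: Mean rate = 103.8 mm / 166 years ≈ 0.625 mm/year.
For B, 23.6 / 0.625 = 37.76 years ≈ 38 bands.

38 bands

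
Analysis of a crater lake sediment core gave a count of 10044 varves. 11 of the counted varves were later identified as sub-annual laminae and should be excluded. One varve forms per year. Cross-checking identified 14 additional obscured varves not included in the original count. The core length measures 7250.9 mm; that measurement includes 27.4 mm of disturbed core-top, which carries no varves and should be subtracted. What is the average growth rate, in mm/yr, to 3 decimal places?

After corrections the count is 10044 − 11 + 14 = 10047 varves.
The growth record spans 7250.9 − 27.4 = 7223.5 mm.
Extension rate ≈ 7223.5 / 10047 = 0.719 mm/yr.

0.719 mm/yr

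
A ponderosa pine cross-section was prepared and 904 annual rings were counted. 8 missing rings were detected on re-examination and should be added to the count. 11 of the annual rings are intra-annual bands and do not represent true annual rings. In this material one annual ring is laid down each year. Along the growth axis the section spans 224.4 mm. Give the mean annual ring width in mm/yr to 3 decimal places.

True annual ring count = 904 − 11 + 8 = 901.
224.4 mm over 901 years gives 224.4 / 901 ≈ 0.249 mm/yr.

0.249 mm/yr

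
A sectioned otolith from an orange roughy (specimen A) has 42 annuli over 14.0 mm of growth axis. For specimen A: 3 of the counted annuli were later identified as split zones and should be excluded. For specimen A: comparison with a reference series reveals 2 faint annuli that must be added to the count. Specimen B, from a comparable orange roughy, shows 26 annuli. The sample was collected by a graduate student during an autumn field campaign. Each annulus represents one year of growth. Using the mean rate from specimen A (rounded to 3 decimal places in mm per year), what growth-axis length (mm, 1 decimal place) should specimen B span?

8.9 mm

Specimen A: true annulus count = 42 − 3 + 2 = 41.
A: 14.0 mm over 41 years gives 14.0 / 41 ≈ 0.341 mm per year.
B's length ≈ 0.341 × 26 = 8.9 mm.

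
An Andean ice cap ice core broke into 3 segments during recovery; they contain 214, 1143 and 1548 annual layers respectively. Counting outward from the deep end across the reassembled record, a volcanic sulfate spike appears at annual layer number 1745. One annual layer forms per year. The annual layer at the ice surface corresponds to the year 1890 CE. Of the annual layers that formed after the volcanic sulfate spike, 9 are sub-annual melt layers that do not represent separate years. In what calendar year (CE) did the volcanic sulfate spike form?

739 CE

Total annual layers = 214 + 1143 + 1548 = 2905.
Between annual layer 1745 and the ice surface there are 2905 − 1745 = 1160 annual layers.
Removing the 9 false annual layers leaves 1160 − 9 = 1151 true annual layers beyond the volcanic sulfate spike.
The annual layer at the ice surface is 1890 CE, so the volcanic sulfate spike dates to 1890 − 1151 = 739 CE.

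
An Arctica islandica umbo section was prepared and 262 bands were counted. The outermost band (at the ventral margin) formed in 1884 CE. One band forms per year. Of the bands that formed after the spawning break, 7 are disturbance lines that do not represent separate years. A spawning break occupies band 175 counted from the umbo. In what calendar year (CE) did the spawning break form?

1804 CE

262 − 175 = 87 bands lie beyond the spawning break toward the ventral margin.
Excluding 7 false bands: 87 − 7 = 80.
The band at the ventral margin is 1884 CE, so the spawning break dates to 1884 − 80 = 1804 CE.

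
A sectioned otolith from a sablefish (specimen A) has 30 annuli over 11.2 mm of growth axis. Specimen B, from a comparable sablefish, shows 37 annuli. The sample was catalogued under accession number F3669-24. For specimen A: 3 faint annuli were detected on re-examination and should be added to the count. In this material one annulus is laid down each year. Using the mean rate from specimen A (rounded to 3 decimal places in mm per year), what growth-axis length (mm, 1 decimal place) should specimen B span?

12.5 mm

Specimen A: true annulus count = 30 + 3 = 33.
A: 11.2 mm over 33 years gives 11.2 / 33 ≈ 0.339 mm/year.
B's length ≈ 0.339 × 37 = 12.5 mm.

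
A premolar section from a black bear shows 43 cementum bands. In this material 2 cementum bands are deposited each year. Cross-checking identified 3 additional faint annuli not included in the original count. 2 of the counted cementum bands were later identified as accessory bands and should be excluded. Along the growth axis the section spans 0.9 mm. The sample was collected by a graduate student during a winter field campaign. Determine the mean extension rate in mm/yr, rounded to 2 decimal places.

0.04 mm/yr

True cementum band count = 43 − 2 + 3 = 44.
44 cementum bands at 2 per year is 44 / 2 = 22 years.
Extension rate ≈ 0.9 / 22 = 0.04 mm/yr.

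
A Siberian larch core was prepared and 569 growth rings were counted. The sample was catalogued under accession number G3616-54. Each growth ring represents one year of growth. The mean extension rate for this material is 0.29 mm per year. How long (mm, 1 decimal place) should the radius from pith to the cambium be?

569 years of growth are recorded.
Predicted length = 0.29 mm/year × 569 years = 165.0 mm.

165.0 mm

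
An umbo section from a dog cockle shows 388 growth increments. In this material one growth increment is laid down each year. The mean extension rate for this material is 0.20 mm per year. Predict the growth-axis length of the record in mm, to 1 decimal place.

77.6 mm

The record spans 388 years at 0.20 mm per year.
Length ≈ 0.20 × 388 = 77.6 mm.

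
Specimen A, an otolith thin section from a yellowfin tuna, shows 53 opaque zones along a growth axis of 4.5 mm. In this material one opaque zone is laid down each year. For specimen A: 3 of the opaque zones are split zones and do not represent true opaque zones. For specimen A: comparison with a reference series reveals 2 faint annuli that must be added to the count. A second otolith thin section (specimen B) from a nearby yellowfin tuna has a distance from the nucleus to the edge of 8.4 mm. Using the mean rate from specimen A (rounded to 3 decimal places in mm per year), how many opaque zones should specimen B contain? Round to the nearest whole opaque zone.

Specimen A: correcting the raw count gives 53 − 3 + 2 = 52 true opaque zones.
A: Mean rate = 4.5 mm / 52 years ≈ 0.087 mm per year.
B spans 8.4 / 0.087 = 96.55 years ≈ 97 opaque zones.

97 opaque zones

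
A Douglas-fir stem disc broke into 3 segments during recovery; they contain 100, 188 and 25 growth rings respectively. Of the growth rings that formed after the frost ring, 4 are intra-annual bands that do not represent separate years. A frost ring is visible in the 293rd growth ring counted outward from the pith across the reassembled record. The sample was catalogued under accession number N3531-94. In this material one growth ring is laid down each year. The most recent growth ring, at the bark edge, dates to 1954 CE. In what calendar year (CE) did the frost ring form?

Total growth rings = 100 + 188 + 25 = 313.
The frost ring sits at growth ring 293 from the pith, so 313 − 293 = 20 growth rings formed after it.
Removing the 4 false growth rings leaves 20 − 4 = 16 true growth rings beyond the frost ring.
The growth ring at the bark edge is 1954 CE, so the frost ring dates to 1954 − 16 = 1938 CE.

1938 CE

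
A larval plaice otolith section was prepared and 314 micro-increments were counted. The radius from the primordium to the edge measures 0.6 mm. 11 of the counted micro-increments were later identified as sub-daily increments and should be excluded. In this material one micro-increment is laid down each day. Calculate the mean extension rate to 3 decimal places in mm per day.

Correcting the raw count gives 314 − 11 = 303 true micro-increments.
Mean rate = 0.6 mm / 303 days ≈ 0.002 mm per day.

0.002 mm per day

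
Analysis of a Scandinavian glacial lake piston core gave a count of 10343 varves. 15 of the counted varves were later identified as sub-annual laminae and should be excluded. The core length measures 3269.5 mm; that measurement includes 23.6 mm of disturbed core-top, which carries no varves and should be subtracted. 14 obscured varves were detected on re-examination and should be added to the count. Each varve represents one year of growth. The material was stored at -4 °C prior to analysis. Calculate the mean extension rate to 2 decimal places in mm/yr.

After corrections the count is 10343 − 15 + 14 = 10342 varves.
The growth record spans 3269.5 − 23.6 = 3245.9 mm.
Mean rate = 3245.9 mm / 10342 years ≈ 0.31 mm/yr.

0.31 mm/yr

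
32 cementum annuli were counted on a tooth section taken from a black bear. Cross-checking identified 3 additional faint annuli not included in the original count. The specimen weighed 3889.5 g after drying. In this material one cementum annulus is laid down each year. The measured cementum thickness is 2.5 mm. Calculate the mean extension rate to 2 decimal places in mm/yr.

0.07 mm/yr

After corrections the count is 32 + 3 = 35 cementum annuli.
Mean rate = 2.5 mm / 35 years ≈ 0.07 mm/yr.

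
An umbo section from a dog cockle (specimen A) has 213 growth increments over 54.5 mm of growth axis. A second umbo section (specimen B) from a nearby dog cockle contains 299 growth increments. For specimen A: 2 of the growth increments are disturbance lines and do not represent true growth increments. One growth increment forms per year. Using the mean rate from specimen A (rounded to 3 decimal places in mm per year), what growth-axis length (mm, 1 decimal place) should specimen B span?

77.1 mm

Specimen A: after corrections the count is 213 − 2 = 211 growth increments.
A: Mean rate = 54.5 mm / 211 years ≈ 0.258 mm/year.
Length of B = 0.258 × 299 = 77.1 mm.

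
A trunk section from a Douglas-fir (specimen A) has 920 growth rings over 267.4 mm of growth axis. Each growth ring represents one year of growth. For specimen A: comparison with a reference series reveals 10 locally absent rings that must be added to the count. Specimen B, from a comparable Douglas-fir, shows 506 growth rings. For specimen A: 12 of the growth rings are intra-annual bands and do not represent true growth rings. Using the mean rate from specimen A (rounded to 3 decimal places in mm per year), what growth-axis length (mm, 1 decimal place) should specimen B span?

147.2 mm

Specimen A: after corrections the count is 920 − 12 + 10 = 918 growth rings.
A: Mean rate = 267.4 mm / 918 years ≈ 0.291 mm/year.
B's length ≈ 0.291 × 506 = 147.2 mm.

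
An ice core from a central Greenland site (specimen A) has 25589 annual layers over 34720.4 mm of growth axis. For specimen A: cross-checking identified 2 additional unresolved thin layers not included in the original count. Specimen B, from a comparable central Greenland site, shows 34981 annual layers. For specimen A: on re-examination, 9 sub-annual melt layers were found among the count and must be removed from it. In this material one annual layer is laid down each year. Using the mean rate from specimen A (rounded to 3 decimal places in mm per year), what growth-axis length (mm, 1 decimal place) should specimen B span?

Specimen A: correcting the raw count gives 25589 − 9 + 2 = 25582 true annual layers.
A: 34720.4 mm over 25582 years gives 34720.4 / 25582 ≈ 1.357 mm/year.
Length of B = 1.357 × 34981 = 47469.2 mm.

47469.2 mm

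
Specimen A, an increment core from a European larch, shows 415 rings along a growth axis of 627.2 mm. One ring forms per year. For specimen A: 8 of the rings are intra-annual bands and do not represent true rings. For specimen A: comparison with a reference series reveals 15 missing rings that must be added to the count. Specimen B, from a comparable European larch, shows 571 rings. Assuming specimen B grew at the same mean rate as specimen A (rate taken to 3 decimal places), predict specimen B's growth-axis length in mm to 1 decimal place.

Specimen A: true ring count = 415 − 8 + 15 = 422.
A: Extension rate ≈ 627.2 / 422 = 1.486 mm/yr.
For B, 1.486 mm/year × 571 years = 848.5 mm.

848.5 mm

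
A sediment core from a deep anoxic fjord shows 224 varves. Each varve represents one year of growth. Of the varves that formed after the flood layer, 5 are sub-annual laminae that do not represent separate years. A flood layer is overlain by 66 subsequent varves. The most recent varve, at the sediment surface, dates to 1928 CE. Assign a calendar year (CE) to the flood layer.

1867 CE

66 varves post-date the flood layer.
Removing the 5 false varves leaves 66 − 5 = 61 true varves beyond the flood layer.
Counting back 61 years from 1928 CE places the flood layer in 1928 − 61 = 1867 CE.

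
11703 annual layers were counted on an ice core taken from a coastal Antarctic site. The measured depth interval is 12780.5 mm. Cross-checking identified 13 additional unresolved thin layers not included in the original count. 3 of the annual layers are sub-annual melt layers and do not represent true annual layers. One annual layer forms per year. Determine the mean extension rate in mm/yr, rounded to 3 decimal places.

True annual layer count = 11703 − 3 + 13 = 11713.
12780.5 mm over 11713 years gives 12780.5 / 11713 ≈ 1.091 mm/yr.

1.091 mm/yr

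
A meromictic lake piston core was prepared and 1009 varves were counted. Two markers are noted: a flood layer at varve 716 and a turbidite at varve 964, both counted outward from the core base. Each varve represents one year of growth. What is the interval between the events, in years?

The two markers are separated by 964 − 716 = 248 varves.
At one varve per year, 248 years elapsed between them.

248 years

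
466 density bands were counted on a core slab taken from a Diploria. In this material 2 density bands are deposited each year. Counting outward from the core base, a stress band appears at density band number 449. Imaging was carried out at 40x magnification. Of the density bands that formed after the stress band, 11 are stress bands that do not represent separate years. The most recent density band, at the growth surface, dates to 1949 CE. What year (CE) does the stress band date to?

The stress band sits at density band 449 from the core base, so 466 − 449 = 17 density bands formed after it.
17 − 11 false = 6 true density bands after the stress band.
6 density bands at 2 per year is 6 / 2 = 3 years.
1949 − 3 = 1946 CE.

1946 CE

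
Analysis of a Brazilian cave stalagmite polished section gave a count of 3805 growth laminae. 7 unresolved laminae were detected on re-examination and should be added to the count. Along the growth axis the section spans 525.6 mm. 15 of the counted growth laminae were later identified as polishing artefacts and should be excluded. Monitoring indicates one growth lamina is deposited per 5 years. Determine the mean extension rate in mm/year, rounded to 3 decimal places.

0.028 mm/year

Correcting the raw count gives 3805 − 15 + 7 = 3797 true growth laminae.
Multiplying by 5 years per growth lamina: 3797 × 5 = 18985 years.
Extension rate ≈ 525.6 / 18985 = 0.028 mm/year.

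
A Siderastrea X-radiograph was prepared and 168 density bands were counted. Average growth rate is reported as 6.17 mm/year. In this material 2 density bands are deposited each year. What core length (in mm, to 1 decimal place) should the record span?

518.3 mm

With 2 density bands per year, 168 / 2 = 84 years.
Predicted length = 6.17 mm/year × 84 years = 518.3 mm.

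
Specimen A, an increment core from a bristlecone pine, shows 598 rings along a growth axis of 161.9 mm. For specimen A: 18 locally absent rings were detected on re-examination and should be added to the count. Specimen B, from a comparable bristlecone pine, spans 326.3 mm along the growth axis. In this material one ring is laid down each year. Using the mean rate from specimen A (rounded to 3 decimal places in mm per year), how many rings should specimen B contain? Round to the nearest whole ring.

Specimen A: after corrections the count is 598 + 18 = 616 rings.
A: 161.9 mm over 616 years gives 161.9 / 616 ≈ 0.263 mm/yr.
B spans 326.3 / 0.263 = 1240.68 years ≈ 1241 rings.

1241 rings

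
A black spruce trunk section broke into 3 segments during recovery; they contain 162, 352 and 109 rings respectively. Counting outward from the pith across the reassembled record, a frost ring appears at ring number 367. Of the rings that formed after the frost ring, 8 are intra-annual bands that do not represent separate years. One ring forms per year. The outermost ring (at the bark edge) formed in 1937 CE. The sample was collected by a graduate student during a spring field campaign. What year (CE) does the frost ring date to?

Total rings = 162 + 352 + 109 = 623.
Between ring 367 and the bark edge there are 623 − 367 = 256 rings.
256 − 8 false = 248 true rings after the frost ring.
Counting back 248 years from 1937 CE places the frost ring in 1937 − 248 = 1689 CE.

1689 CE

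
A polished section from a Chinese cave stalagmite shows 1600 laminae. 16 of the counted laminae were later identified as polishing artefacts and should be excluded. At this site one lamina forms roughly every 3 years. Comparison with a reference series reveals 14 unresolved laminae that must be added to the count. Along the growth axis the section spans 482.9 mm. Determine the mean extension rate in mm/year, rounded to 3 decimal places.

0.101 mm/year

Adjusted count: 1600 − 16 + 14 = 1598 laminae.
At 3 years per lamina, 1598 × 3 = 4794 years.
Mean rate = 482.9 mm / 4794 years ≈ 0.101 mm/year.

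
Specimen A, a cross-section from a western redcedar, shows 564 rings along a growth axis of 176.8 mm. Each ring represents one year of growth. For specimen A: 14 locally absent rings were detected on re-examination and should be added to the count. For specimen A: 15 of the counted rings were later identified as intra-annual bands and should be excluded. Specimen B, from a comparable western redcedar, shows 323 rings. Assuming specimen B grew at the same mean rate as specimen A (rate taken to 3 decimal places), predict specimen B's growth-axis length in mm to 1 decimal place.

101.4 mm

Specimen A: after corrections the count is 564 − 15 + 14 = 563 rings.
A: 176.8 mm over 563 years gives 176.8 / 563 ≈ 0.314 mm/year.
Length of B = 0.314 × 323 = 101.4 mm.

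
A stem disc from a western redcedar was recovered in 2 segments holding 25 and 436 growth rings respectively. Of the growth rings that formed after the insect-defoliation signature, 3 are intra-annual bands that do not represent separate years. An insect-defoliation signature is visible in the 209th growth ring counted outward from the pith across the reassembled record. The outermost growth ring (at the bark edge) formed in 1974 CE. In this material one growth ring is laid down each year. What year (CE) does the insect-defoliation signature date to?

Total growth rings = 25 + 436 = 461.
461 − 209 = 252 growth rings lie beyond the insect-defoliation signature toward the bark edge.
Removing the 3 false growth rings leaves 252 − 3 = 249 true growth rings beyond the insect-defoliation signature.
1974 − 249 = 1725 CE.

1725 CE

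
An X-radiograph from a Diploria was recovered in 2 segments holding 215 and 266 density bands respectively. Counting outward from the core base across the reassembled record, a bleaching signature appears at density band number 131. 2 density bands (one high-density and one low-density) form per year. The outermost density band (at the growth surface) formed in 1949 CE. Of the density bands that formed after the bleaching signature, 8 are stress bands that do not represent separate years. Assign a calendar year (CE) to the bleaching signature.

Total density bands = 215 + 266 = 481.
481 − 131 = 350 density bands lie beyond the bleaching signature toward the growth surface.
Removing the 8 false density bands leaves 350 − 8 = 342 true density bands beyond the bleaching signature.
Dividing by 2 density bands per year: 342 / 2 = 171 years.
The density band at the growth surface is 1949 CE, so the bleaching signature dates to 1949 − 171 = 1778 CE.

1778 CE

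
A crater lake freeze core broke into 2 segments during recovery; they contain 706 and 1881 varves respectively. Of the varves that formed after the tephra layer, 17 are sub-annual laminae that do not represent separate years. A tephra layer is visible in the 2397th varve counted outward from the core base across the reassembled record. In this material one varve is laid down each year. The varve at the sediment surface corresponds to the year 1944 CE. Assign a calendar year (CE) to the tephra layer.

1771 CE

Total varves = 706 + 1881 = 2587.
2587 − 2397 = 190 varves lie beyond the tephra layer toward the sediment surface.
190 − 17 false = 173 true varves after the tephra layer.
Counting back 173 years from 1944 CE places the tephra layer in 1944 − 173 = 1771 CE.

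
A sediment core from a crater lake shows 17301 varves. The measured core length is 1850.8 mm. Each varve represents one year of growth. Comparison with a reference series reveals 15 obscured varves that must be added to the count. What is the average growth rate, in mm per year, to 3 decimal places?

Adjusted count: 17301 + 15 = 17316 varves.
Extension rate ≈ 1850.8 / 17316 = 0.107 mm per year.

0.107 mm per year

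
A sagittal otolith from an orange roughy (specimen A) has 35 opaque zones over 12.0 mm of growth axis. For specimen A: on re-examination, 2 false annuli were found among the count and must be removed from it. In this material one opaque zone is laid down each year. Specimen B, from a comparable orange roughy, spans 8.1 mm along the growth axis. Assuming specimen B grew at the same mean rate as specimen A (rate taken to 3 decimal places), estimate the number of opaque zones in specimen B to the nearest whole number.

Specimen A: correcting the raw count gives 35 − 2 = 33 true opaque zones.
A: Extension rate ≈ 12.0 / 33 = 0.364 mm per year.
B spans 8.1 / 0.364 = 22.25 years ≈ 22 opaque zones.

22 opaque zones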